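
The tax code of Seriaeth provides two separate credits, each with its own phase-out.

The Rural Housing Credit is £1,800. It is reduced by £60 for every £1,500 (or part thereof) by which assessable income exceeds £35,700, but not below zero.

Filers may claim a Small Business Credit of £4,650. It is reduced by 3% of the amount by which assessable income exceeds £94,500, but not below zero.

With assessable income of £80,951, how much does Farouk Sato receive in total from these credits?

Rural Housing Credit: income exceeds £35,700 by £45,251 → 31 increments × £60 = £1,860 ≥ base, so the credit is £0.
Small Business Credit: £80,951 is at or below the £94,500 threshold, so the full £4,650 applies.
Total: £0 + £4,650 = £4,650.

£4,650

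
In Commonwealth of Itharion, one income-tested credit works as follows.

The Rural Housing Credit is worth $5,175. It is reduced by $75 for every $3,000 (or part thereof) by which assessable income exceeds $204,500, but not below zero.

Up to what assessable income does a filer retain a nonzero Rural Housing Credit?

$408,500

After 68 increments the reduction is 68 × $75 = $5,100, leaving $75; one more increment wipes it out. Increment 68 ends at excess 68 × $3,000 = $204,000, so the highest qualifying income is $204,500 + $204,000 = $408,500.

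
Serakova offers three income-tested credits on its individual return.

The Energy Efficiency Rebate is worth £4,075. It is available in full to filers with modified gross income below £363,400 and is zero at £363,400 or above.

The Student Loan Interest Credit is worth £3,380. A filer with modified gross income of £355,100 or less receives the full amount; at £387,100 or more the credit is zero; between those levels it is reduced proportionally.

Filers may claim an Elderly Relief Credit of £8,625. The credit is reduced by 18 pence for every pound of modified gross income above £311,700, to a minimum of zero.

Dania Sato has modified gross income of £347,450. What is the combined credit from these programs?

£9,645

Energy Efficiency Rebate: £347,450 is below the £363,400 cutoff, so the full £4,075 applies.
Student Loan Interest Credit: £347,450 is at or below the £355,100 threshold, so the full £3,380 applies.
Elderly Relief Credit: 18% of the £35,750 excess over £311,700 is £6,435; credit = £8,625 − £6,435 = £2,190.
Total: £4,075 + £3,380 + £2,190 = £9,645.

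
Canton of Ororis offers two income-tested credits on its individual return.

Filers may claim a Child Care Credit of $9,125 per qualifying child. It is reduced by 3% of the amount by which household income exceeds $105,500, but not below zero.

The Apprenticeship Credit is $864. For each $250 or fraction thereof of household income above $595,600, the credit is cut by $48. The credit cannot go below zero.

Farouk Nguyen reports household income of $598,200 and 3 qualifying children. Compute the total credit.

Child Care Credit: base = 3 × $9,125 = $27,375. 3% of the $492,700 excess over $105,500 is $14,781; credit = $27,375 − $14,781 = $12,594.
Apprenticeship Credit: income exceeds $595,600 by $2,600, which is 11 full-or-partial $250 increments; reduction = 11 × $48 = $528, leaving $336.
Total: $12,594 + $336 = $12,930.

$12,930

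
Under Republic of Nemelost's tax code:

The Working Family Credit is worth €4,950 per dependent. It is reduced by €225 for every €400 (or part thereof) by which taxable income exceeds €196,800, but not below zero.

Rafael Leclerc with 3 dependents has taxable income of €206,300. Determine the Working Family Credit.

€9,450

Working Family Credit: base = 3 × €4,950 = €14,850. income exceeds €196,800 by €9,500, which is 24 full-or-partial €400 increments; reduction = 24 × €225 = €5,400, leaving €9,450.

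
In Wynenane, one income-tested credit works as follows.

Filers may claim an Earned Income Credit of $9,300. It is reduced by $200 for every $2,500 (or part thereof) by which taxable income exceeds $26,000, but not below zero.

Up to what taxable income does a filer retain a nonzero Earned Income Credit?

$141,000

After 46 increments the reduction is 46 × $200 = $9,200, leaving $100; one more increment wipes it out. Increment 46 ends at excess 46 × $2,500 = $115,000, so the highest qualifying income is $26,000 + $115,000 = $141,000.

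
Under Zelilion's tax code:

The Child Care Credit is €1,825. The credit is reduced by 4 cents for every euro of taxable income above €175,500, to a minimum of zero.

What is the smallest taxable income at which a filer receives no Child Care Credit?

The credit falls by 4% of each euro above €175,500, so it reaches zero when the excess is €1,825 / 4% = €45,625: income = €175,500 + €45,625 = €221,125.

€221,125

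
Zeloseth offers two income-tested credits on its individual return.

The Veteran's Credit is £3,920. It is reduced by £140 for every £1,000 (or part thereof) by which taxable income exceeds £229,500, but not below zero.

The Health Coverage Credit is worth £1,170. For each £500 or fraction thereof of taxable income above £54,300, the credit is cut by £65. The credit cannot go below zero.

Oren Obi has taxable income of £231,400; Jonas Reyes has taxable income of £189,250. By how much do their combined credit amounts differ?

£280

Oren (£231,400): Veteran's Credit: income exceeds £229,500 by £1,900, which is 2 full-or-partial £1,000 increments; reduction = 2 × £140 = £280, leaving £3,640. Health Coverage Credit: income exceeds £54,300 by £177,100 → 355 increments × £65 = £23,075 ≥ base, so the credit is £0. total £3,640 + £0 = £3,640
Jonas (£189,250): Veteran's Credit: £189,250 is at or below the £229,500 threshold, so the full £3,920 applies. Health Coverage Credit: income exceeds £54,300 by £134,950 → 270 increments × £65 = £17,550 ≥ base, so the credit is £0. total £3,920 + £0 = £3,920
Difference: |£3,640 − £3,920| = £280.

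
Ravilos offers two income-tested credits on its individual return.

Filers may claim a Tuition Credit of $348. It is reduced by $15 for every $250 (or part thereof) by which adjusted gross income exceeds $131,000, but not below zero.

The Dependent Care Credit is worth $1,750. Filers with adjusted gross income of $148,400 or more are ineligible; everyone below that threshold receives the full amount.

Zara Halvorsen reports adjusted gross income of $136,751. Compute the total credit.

$1,750

Tuition Credit: income exceeds $131,000 by $5,751 → 24 increments × $15 = $360 ≥ base, so the credit is $0.
Dependent Care Credit: $136,751 is below the $148,400 cutoff, so the full $1,750 applies.
Total: $0 + $1,750 = $1,750.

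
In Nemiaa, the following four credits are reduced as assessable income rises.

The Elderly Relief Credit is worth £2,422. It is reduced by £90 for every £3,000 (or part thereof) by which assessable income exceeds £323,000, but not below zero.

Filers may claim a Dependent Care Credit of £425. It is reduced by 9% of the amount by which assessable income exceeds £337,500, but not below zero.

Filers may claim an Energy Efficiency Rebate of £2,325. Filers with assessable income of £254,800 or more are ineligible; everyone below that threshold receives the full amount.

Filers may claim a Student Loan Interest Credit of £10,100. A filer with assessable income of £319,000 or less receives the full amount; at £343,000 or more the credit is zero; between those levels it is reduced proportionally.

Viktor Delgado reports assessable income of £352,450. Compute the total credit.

Elderly Relief Credit: income exceeds £323,000 by £29,450, which is 10 full-or-partial £3,000 increments; reduction = 10 × £90 = £900, leaving £1,522.
Dependent Care Credit: 9% of the £14,950 excess over £337,500 is £1,345.50 ≥ base, so the credit is £0.
Energy Efficiency Rebate: £352,450 meets or exceeds the £254,800 cutoff, so the credit is £0.
Student Loan Interest Credit: £352,450 is at or above £343,000, so the credit is £0.
Total: £1,522 + £0 + £0 + £0 = £1,522.

£1,522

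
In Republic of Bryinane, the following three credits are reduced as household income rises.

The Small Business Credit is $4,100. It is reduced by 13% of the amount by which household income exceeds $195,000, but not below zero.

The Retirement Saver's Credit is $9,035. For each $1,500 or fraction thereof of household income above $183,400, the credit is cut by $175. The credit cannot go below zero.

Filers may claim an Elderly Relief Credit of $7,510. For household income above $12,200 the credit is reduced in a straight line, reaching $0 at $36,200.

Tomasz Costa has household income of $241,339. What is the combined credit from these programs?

Small Business Credit: 13% of the $46,339 excess over $195,000 is $6,024.07 ≥ base, so the credit is $0.
Retirement Saver's Credit: income exceeds $183,400 by $57,939, which is 39 full-or-partial $1,500 increments; reduction = 39 × $175 = $6,825, leaving $2,210.
Elderly Relief Credit: $241,339 is at or above $36,200, so the credit is $0.
Total: $0 + $2,210 + $0 = $2,210.

$2,210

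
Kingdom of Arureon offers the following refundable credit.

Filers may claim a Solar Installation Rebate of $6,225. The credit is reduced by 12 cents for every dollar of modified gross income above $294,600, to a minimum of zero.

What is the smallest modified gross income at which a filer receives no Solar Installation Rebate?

$346,475

The credit falls by 12% of each dollar above $294,600, so it reaches zero when the excess is $6,225 / 12% = $51,875: income = $294,600 + $51,875 = $346,475.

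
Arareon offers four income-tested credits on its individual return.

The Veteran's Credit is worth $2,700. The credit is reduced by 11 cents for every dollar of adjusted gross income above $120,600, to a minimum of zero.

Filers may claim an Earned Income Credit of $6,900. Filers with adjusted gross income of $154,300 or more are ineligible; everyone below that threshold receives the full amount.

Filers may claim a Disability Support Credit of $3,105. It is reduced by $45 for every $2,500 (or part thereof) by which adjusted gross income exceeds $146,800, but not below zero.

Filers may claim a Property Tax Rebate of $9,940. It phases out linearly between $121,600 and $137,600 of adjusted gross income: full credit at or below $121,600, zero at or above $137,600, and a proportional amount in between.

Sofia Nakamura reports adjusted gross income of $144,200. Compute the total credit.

Veteran's Credit: 11% of the $23,600 excess over $120,600 is $2,596; credit = $2,700 − $2,596 = $104.
Earned Income Credit: $144,200 is below the $154,300 cutoff, so the full $6,900 applies.
Disability Support Credit: $144,200 is at or below the $146,800 threshold, so the full $3,105 applies.
Property Tax Rebate: $144,200 is at or above $137,600, so the credit is $0.
Total: $104 + $6,900 + $3,105 + $0 = $10,109.

$10,109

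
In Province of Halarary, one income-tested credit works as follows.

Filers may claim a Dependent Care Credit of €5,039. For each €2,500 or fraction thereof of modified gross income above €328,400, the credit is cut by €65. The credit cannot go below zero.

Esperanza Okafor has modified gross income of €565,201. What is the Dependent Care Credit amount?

Dependent Care Credit: income exceeds €328,400 by €236,801 → 95 increments × €65 = €6,175 ≥ base, so the credit is €0.

€0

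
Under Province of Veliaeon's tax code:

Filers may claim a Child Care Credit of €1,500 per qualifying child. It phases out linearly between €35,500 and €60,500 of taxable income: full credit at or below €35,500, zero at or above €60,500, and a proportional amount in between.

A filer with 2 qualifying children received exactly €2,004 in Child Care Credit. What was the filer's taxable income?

Full credit = 2 × €1,500 = €3,000.
€2,004 is 2,004/3,000 of the full €3,000, so 996/3,000 of the €25,000 range has been used: income = €35,500 + €25,000 × 996/3,000 = €43,800.

€43,800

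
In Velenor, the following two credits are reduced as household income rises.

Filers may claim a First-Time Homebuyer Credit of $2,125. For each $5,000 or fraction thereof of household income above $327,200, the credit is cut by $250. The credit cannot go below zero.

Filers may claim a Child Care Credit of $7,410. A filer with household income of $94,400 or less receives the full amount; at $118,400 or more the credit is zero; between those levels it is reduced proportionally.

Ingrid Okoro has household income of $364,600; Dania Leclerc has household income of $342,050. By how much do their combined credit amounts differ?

Ingrid ($364,600): First-Time Homebuyer Credit: income exceeds $327,200 by $37,400, which is 8 full-or-partial $5,000 increments; reduction = 8 × $250 = $2,000, leaving $125. Child Care Credit: $364,600 is at or above $118,400, so the credit is $0. total $125 + $0 = $125
Dania ($342,050): First-Time Homebuyer Credit: income exceeds $327,200 by $14,850, which is 3 full-or-partial $5,000 increments; reduction = 3 × $250 = $750, leaving $1,375. Child Care Credit: $342,050 is at or above $118,400, so the credit is $0. total $1,375 + $0 = $1,375
Difference: |$125 − $1,375| = $1,250.

$1,250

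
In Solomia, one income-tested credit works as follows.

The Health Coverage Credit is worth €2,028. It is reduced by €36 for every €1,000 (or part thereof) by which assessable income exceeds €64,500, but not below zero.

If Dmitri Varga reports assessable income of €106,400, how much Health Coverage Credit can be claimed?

Health Coverage Credit: income exceeds €64,500 by €41,900, which is 42 full-or-partial €1,000 increments; reduction = 42 × €36 = €1,512, leaving €516.

€516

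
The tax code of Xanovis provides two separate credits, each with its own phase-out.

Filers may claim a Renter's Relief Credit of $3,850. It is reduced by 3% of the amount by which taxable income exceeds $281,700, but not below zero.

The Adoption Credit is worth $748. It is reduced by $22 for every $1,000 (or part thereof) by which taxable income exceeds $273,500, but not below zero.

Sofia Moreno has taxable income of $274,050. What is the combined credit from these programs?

Renter's Relief Credit: $274,050 is at or below the $281,700 threshold, so the full $3,850 applies.
Adoption Credit: income exceeds $273,500 by $550, which is 1 full-or-partial $1,000 increment; reduction = 1 × $22 = $22, leaving $726.
Total: $3,850 + $726 = $4,576.

$4,576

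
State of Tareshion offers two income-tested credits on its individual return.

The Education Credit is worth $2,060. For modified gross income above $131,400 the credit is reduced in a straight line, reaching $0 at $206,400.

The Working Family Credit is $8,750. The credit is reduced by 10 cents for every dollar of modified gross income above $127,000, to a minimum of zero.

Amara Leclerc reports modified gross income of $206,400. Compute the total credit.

$810

Education Credit: $206,400 is at or above $206,400, so the credit is $0.
Working Family Credit: 10% of the $79,400 excess over $127,000 is $7,940; credit = $8,750 − $7,940 = $810.
Total: $0 + $810 = $810.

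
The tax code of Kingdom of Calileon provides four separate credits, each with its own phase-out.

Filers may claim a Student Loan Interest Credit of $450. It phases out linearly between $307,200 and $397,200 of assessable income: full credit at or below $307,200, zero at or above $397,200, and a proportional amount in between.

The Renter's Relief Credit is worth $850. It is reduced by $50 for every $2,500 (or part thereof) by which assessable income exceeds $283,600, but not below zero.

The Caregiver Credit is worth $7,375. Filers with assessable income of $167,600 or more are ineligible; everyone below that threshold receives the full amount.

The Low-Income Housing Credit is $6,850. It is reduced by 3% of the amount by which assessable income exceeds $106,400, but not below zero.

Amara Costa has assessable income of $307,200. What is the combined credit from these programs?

$1,626

Student Loan Interest Credit: $307,200 is at or below the $307,200 threshold, so the full $450 applies.
Renter's Relief Credit: income exceeds $283,600 by $23,600, which is 10 full-or-partial $2,500 increments; reduction = 10 × $50 = $500, leaving $350.
Caregiver Credit: $307,200 meets or exceeds the $167,600 cutoff, so the credit is $0.
Low-Income Housing Credit: 3% of the $200,800 excess over $106,400 is $6,024; credit = $6,850 − $6,024 = $826.
Total: $450 + $350 + $0 + $826 = $1,626.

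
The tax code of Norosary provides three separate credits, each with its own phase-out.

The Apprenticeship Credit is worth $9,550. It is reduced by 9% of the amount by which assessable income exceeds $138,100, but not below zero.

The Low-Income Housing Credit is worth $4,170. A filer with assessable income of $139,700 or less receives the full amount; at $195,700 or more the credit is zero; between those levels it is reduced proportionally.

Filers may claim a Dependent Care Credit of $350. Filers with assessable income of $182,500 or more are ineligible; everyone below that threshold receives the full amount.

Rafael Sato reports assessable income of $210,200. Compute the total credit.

$3,061

Apprenticeship Credit: 9% of the $72,100 excess over $138,100 is $6,489; credit = $9,550 − $6,489 = $3,061.
Low-Income Housing Credit: $210,200 is at or above $195,700, so the credit is $0.
Dependent Care Credit: $210,200 meets or exceeds the $182,500 cutoff, so the credit is $0.
Total: $3,061 + $0 + $0 = $3,061.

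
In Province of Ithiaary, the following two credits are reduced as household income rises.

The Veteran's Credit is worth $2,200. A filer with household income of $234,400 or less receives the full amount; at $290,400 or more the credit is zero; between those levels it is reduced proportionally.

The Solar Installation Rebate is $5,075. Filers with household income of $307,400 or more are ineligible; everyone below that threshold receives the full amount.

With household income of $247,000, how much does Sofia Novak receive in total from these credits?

Veteran's Credit: $247,000 is $12,600 into a $56,000 phase-out range, leaving 43,400/56,000 of the credit: $2,200 × 43,400/56,000 = $1,705.
Solar Installation Rebate: $247,000 is below the $307,400 cutoff, so the full $5,075 applies.
Total: $1,705 + $5,075 = $6,780.

$6,780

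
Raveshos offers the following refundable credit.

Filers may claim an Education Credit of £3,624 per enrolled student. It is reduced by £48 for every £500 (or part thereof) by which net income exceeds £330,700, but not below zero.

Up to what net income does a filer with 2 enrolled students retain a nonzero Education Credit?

Full credit = 2 × £3,624 = £7,248.
After 150 increments the reduction is 150 × £48 = £7,200, leaving £48; one more increment wipes it out. Increment 150 ends at excess 150 × £500 = £75,000, so the highest qualifying income is £330,700 + £75,000 = £405,700.

£405,700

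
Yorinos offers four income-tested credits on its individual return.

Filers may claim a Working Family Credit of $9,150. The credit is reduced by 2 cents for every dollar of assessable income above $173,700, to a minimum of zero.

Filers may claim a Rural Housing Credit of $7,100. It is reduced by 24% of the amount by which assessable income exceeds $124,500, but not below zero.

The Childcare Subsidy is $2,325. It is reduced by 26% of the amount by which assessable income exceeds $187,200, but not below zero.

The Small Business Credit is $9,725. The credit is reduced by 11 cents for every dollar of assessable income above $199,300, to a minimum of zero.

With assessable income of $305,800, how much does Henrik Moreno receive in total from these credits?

Working Family Credit: 2% of the $132,100 excess over $173,700 is $2,642; credit = $9,150 − $2,642 = $6,508.
Rural Housing Credit: 24% of the $181,300 excess over $124,500 is $43,512 ≥ base, so the credit is $0.
Childcare Subsidy: 26% of the $118,600 excess over $187,200 is $30,836 ≥ base, so the credit is $0.
Small Business Credit: 11% of the $106,500 excess over $199,300 is $11,715 ≥ base, so the credit is $0.
Total: $6,508 + $0 + $0 + $0 = $6,508.

$6,508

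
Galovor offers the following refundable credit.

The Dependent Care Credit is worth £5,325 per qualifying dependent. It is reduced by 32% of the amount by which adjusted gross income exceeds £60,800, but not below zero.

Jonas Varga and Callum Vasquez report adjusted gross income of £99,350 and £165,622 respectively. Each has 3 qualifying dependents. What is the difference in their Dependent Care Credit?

Jonas (£99,350): Dependent Care Credit: base = 3 × £5,325 = £15,975. 32% of the £38,550 excess over £60,800 is £12,336; credit = £15,975 − £12,336 = £3,639.
Callum (£165,622): Dependent Care Credit: base = 3 × £5,325 = £15,975. 32% of the £104,822 excess over £60,800 is £33,543.04 ≥ base, so the credit is £0.
Difference: |£3,639 − £0| = £3,639.

£3,639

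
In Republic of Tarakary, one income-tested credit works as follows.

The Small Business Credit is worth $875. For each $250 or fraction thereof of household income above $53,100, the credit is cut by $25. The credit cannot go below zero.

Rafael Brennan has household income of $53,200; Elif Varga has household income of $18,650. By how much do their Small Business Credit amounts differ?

$25

Rafael ($53,200): Small Business Credit: income exceeds $53,100 by $100, which is 1 full-or-partial $250 increment; reduction = 1 × $25 = $25, leaving $850.
Elif ($18,650): Small Business Credit: $18,650 is at or below the $53,100 threshold, so the full $875 applies.
Difference: |$850 − $875| = $25.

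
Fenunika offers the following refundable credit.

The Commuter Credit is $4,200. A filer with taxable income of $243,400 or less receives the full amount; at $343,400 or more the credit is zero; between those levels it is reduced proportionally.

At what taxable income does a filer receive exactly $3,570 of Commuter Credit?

$258,400

$3,570 is 3,570/4,200 of the full $4,200, so 630/4,200 of the $100,000 range has been used: income = $243,400 + $100,000 × 630/4,200 = $258,400.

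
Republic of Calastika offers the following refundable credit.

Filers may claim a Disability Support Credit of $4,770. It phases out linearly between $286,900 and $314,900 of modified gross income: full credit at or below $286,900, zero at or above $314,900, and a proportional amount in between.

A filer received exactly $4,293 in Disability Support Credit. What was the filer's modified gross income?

$289,700

$4,293 is 4,293/4,770 of the full $4,770, so 477/4,770 of the $28,000 range has been used: income = $286,900 + $28,000 × 477/4,770 = $289,700.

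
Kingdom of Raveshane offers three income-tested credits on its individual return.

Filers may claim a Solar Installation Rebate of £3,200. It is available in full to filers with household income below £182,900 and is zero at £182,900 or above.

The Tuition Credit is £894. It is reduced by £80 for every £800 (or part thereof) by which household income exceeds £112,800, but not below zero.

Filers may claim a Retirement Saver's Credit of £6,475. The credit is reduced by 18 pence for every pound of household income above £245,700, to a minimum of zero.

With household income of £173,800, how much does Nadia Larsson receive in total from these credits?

£9,675

Solar Installation Rebate: £173,800 is below the £182,900 cutoff, so the full £3,200 applies.
Tuition Credit: income exceeds £112,800 by £61,000 → 77 increments × £80 = £6,160 ≥ base, so the credit is £0.
Retirement Saver's Credit: £173,800 is at or below the £245,700 threshold, so the full £6,475 applies.
Total: £3,200 + £0 + £6,475 = £9,675.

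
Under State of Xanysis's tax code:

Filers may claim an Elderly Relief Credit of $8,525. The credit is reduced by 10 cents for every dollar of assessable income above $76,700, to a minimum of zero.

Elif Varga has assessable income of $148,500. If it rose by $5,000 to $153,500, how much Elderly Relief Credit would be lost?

At $148,500 — 10% of the $71,800 excess over $76,700 is $7,180; credit = $8,525 − $7,180 = $1,345.
At $153,500 — 10% of the $76,800 excess over $76,700 is $7,680; credit = $8,525 − $7,680 = $845.
Lost: $1,345 − $845 = $500.

$500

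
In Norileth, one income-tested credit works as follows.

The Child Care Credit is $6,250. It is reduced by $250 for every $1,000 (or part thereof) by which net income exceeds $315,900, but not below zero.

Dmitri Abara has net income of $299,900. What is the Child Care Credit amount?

Child Care Credit: $299,900 is at or below the $315,900 threshold, so the full $6,250 applies.

$6,250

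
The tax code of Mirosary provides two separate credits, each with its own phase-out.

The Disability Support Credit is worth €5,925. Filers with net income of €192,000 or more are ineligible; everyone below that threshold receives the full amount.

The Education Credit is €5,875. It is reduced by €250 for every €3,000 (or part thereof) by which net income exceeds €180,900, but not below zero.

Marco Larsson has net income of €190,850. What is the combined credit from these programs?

Disability Support Credit: €190,850 is below the €192,000 cutoff, so the full €5,925 applies.
Education Credit: income exceeds €180,900 by €9,950, which is 4 full-or-partial €3,000 increments; reduction = 4 × €250 = €1,000, leaving €4,875.
Total: €5,925 + €4,875 = €10,800.

€10,800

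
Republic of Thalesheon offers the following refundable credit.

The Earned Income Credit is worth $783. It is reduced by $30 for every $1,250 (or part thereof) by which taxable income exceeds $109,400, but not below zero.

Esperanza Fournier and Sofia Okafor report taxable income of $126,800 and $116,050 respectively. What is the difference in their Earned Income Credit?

$240

Esperanza ($126,800): Earned Income Credit: income exceeds $109,400 by $17,400, which is 14 full-or-partial $1,250 increments; reduction = 14 × $30 = $420, leaving $363.
Sofia ($116,050): Earned Income Credit: income exceeds $109,400 by $6,650, which is 6 full-or-partial $1,250 increments; reduction = 6 × $30 = $180, leaving $603.
Difference: |$363 − $603| = $240.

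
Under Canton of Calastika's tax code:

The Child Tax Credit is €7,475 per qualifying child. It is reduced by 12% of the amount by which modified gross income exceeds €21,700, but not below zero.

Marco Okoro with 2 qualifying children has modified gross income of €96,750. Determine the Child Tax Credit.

€5,944

Child Tax Credit: base = 2 × €7,475 = €14,950. 12% of the €75,050 excess over €21,700 is €9,006; credit = €14,950 − €9,006 = €5,944.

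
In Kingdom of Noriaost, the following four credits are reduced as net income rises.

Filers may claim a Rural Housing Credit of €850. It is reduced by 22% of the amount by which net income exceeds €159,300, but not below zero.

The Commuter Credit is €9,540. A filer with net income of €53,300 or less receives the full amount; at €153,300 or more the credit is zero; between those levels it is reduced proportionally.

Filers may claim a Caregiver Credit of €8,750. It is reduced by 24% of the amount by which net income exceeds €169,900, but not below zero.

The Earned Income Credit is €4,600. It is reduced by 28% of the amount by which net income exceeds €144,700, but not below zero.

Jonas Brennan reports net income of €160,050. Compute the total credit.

€9,737

Rural Housing Credit: 22% of the €750 excess over €159,300 is €165; credit = €850 − €165 = €685.
Commuter Credit: €160,050 is at or above €153,300, so the credit is €0.
Caregiver Credit: €160,050 is at or below the €169,900 threshold, so the full €8,750 applies.
Earned Income Credit: 28% of the €15,350 excess over €144,700 is €4,298; credit = €4,600 − €4,298 = €302.
Total: €685 + €0 + €8,750 + €302 = €9,737.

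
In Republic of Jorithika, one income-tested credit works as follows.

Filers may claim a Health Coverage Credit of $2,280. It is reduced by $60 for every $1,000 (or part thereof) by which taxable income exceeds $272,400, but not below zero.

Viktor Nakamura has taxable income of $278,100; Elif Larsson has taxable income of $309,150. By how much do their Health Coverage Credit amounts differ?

Viktor ($278,100): Health Coverage Credit: income exceeds $272,400 by $5,700, which is 6 full-or-partial $1,000 increments; reduction = 6 × $60 = $360, leaving $1,920.
Elif ($309,150): Health Coverage Credit: income exceeds $272,400 by $36,750, which is 37 full-or-partial $1,000 increments; reduction = 37 × $60 = $2,220, leaving $60.
Difference: |$1,920 − $60| = $1,860.

$1,860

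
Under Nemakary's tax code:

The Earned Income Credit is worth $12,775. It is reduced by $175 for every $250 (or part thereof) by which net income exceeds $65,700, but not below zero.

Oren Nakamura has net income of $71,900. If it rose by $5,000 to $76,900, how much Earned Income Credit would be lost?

$3,500

At $71,900 — income exceeds $65,700 by $6,200, which is 25 full-or-partial $250 increments; reduction = 25 × $175 = $4,375, leaving $8,400.
At $76,900 — income exceeds $65,700 by $11,200, which is 45 full-or-partial $250 increments; reduction = 45 × $175 = $7,875, leaving $4,900.
Lost: $8,400 − $4,900 = $3,500.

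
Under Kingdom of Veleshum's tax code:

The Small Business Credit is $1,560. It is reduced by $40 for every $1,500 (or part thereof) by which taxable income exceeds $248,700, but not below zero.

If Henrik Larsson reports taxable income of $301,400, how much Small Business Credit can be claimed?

$120

Small Business Credit: income exceeds $248,700 by $52,700, which is 36 full-or-partial $1,500 increments; reduction = 36 × $40 = $1,440, leaving $120.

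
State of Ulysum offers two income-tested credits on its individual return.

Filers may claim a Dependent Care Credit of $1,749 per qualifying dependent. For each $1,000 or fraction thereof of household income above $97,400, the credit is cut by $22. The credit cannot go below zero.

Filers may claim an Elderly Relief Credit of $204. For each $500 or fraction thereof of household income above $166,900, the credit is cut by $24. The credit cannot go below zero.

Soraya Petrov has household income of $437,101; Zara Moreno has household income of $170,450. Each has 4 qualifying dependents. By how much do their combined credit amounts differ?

$5,380

Soraya ($437,101): Dependent Care Credit: base = 4 × $1,749 = $6,996. income exceeds $97,400 by $339,701 → 340 increments × $22 = $7,480 ≥ base, so the credit is $0. Elderly Relief Credit: income exceeds $166,900 by $270,201 → 541 increments × $24 = $12,984 ≥ base, so the credit is $0. total $0 + $0 = $0
Zara ($170,450): Dependent Care Credit: base = 4 × $1,749 = $6,996. income exceeds $97,400 by $73,050, which is 74 full-or-partial $1,000 increments; reduction = 74 × $22 = $1,628, leaving $5,368. Elderly Relief Credit: income exceeds $166,900 by $3,550, which is 8 full-or-partial $500 increments; reduction = 8 × $24 = $192, leaving $12. total $5,368 + $12 = $5,380
Difference: |$0 − $5,380| = $5,380.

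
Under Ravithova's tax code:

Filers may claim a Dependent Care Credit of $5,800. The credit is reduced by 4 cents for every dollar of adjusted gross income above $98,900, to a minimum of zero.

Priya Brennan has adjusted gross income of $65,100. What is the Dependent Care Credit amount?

Dependent Care Credit: $65,100 is at or below the $98,900 threshold, so the full $5,800 applies.

$5,800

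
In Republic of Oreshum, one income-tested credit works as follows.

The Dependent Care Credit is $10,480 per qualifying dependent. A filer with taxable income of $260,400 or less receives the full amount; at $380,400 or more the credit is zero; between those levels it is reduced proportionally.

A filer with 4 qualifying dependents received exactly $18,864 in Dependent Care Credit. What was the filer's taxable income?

Full credit = 4 × $10,480 = $41,920.
$18,864 is 18,864/41,920 of the full $41,920, so 23,056/41,920 of the $120,000 range has been used: income = $260,400 + $120,000 × 23,056/41,920 = $326,400.

$326,400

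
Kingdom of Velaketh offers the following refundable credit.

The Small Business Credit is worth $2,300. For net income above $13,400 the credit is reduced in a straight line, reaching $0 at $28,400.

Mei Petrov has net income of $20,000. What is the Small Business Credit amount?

Small Business Credit: $20,000 is $6,600 into a $15,000 phase-out range, leaving 8,400/15,000 of the credit: $2,300 × 8,400/15,000 = $1,288.

$1,288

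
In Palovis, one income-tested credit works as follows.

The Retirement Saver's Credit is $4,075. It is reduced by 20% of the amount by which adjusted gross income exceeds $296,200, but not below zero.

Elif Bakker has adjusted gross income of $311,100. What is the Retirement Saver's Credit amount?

$1,095

Retirement Saver's Credit: 20% of the $14,900 excess over $296,200 is $2,980; credit = $4,075 − $2,980 = $1,095.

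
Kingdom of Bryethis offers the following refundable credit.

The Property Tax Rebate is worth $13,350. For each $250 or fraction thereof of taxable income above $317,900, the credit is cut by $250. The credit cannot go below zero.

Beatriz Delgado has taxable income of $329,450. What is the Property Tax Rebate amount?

Property Tax Rebate: income exceeds $317,900 by $11,550, which is 47 full-or-partial $250 increments; reduction = 47 × $250 = $11,750, leaving $1,600.

$1,600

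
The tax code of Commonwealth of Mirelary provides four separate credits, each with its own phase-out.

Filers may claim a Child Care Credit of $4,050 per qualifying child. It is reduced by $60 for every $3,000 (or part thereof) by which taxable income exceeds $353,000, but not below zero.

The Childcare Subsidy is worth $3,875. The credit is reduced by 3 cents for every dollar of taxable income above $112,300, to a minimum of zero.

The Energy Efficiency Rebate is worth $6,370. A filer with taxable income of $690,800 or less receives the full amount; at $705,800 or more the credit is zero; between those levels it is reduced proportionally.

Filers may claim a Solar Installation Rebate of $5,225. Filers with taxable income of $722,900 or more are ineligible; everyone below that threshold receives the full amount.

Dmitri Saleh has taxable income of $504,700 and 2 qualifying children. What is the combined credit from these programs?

$16,635

Child Care Credit: base = 2 × $4,050 = $8,100. income exceeds $353,000 by $151,700, which is 51 full-or-partial $3,000 increments; reduction = 51 × $60 = $3,060, leaving $5,040.
Childcare Subsidy: 3% of the $392,400 excess over $112,300 is $11,772 ≥ base, so the credit is $0.
Energy Efficiency Rebate: $504,700 is at or below the $690,800 threshold, so the full $6,370 applies.
Solar Installation Rebate: $504,700 is below the $722,900 cutoff, so the full $5,225 applies.
Total: $5,040 + $0 + $6,370 + $5,225 = $16,635.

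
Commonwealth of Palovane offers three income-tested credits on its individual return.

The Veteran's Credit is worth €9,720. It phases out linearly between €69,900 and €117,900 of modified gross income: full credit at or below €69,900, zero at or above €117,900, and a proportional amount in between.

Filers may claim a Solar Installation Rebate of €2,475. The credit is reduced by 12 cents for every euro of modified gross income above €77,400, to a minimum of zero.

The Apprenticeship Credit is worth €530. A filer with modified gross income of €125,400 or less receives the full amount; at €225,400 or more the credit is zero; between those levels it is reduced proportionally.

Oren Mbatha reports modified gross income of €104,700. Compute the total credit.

Veteran's Credit: €104,700 is €34,800 into a €48,000 phase-out range, leaving 13,200/48,000 of the credit: €9,720 × 13,200/48,000 = €2,673.
Solar Installation Rebate: 12% of the €27,300 excess over €77,400 is €3,276 ≥ base, so the credit is €0.
Apprenticeship Credit: €104,700 is at or below the €125,400 threshold, so the full €530 applies.
Total: €2,673 + €0 + €530 = €3,203.

€3,203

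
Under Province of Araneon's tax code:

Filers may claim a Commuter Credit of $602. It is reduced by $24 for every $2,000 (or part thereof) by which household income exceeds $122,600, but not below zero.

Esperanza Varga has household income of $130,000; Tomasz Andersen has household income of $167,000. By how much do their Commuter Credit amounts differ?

Esperanza ($130,000): Commuter Credit: income exceeds $122,600 by $7,400, which is 4 full-or-partial $2,000 increments; reduction = 4 × $24 = $96, leaving $506.
Tomasz ($167,000): Commuter Credit: income exceeds $122,600 by $44,400, which is 23 full-or-partial $2,000 increments; reduction = 23 × $24 = $552, leaving $50.
Difference: |$506 − $50| = $456.

$456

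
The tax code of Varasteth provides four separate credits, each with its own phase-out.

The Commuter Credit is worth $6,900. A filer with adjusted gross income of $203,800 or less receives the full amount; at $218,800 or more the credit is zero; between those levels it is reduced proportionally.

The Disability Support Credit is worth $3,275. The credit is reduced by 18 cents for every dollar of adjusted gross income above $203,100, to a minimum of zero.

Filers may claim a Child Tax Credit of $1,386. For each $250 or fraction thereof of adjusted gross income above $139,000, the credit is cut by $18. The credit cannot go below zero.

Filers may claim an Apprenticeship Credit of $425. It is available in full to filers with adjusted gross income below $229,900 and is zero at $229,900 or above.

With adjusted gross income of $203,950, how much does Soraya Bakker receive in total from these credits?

$10,378

Commuter Credit: $203,950 is $150 into a $15,000 phase-out range, leaving 14,850/15,000 of the credit: $6,900 × 14,850/15,000 = $6,831.
Disability Support Credit: 18% of the $850 excess over $203,100 is $153; credit = $3,275 − $153 = $3,122.
Child Tax Credit: income exceeds $139,000 by $64,950 → 260 increments × $18 = $4,680 ≥ base, so the credit is $0.
Apprenticeship Credit: $203,950 is below the $229,900 cutoff, so the full $425 applies.
Total: $6,831 + $3,122 + $0 + $425 = $10,378.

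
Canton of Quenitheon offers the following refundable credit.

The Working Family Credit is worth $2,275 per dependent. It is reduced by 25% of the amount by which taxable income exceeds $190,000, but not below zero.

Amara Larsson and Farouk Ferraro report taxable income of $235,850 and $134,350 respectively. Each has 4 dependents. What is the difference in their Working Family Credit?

$9,100

Amara ($235,850): Working Family Credit: base = 4 × $2,275 = $9,100. 25% of the $45,850 excess over $190,000 is $11,462.50 ≥ base, so the credit is $0.
Farouk ($134,350): Working Family Credit: base = 4 × $2,275 = $9,100. $134,350 is at or below the $190,000 threshold, so the full $9,100 applies.
Difference: |$0 − $9,100| = $9,100.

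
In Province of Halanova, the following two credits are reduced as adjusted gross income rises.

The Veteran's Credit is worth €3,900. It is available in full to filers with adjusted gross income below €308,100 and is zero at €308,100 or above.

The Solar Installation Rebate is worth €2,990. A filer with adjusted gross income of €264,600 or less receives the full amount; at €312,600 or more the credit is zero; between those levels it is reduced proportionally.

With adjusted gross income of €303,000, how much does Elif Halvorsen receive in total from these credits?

€4,498

Veteran's Credit: €303,000 is below the €308,100 cutoff, so the full €3,900 applies.
Solar Installation Rebate: €303,000 is €38,400 into a €48,000 phase-out range, leaving 9,600/48,000 of the credit: €2,990 × 9,600/48,000 = €598.
Total: €3,900 + €598 = €4,498.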